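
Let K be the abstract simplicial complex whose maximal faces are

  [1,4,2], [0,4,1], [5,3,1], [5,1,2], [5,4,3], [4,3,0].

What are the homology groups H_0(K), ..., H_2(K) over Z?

K has 6 vertices, 12 edges, 6 triangles.
rank ∂_0 = 0, rank ∂_1 = 5 ⇒ b_0 = 6 − 0 − 5 = 1; all invariant factors of ∂_1 are 1 so no torsion. So H_0 = Z.
rank ∂_1 = 5, rank ∂_2 = 6 ⇒ b_1 = 12 − 5 − 6 = 1; all invariant factors of ∂_2 are 1 so no torsion. So H_1 = Z.
rank ∂_2 = 6, rank ∂_3 = 0 ⇒ b_2 = 6 − 6 − 0 = 0. So H_2 = 0.

H_0 ≅ Z,  H_1 ≅ Z,  H_2 = 0.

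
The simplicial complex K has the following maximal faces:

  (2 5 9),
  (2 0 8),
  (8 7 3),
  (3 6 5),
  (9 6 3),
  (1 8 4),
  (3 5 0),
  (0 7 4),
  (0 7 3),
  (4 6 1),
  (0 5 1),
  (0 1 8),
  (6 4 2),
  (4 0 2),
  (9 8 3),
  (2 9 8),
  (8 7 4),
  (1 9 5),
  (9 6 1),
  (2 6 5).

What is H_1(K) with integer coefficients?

Order the vertices as 0 < 1 < 2 < 3 < 4 < 5 < 6 < 7 < 8 < 9. Listing each simplex with vertices in this order, K has dimension 2 with simplices:

  0-simplices (10): [0], [1], [2], [3], [4], [5], [6], [7], [8], [9]
  1-simplices (30): (30 of them)
  2-simplices (20): (20 of them)

so the chain groups are C_0 ≅ Z^10, C_1 ≅ Z^30, C_2 ≅ Z^20.

The boundary map ∂_1: C_1 → C_0 sends each edge [p,q] (with p < q) to q − p. For instance
  ∂[2,5] = [5] − [2].
As a 10×30 matrix over Z this has rank 9, with invariant factors (1,1,1,1,1,1,1,1,1).

Boundary ∂_2: C_2 → C_1 sends each 2-simplex [p,q,r] to [q,r] − [p,r] + [p,q]. For instance
  ∂[2,5,6] = [5,6] − [2,6] + [2,5],
  ∂[2,8,9] = [8,9] − [2,9] + [2,8].
The 30×20 boundary matrix has rank 20 and Smith normal form diag(1,1,1,1,1,1,1,1,1,1,1,1,1,1,1,1,1,1,1,2).

Reading off H_k = ker ∂_k / im ∂_{k+1}:

  H_1: rank ker ∂_1 − rank ∂_2 = (30 − 9) − 20 = 1, and ∂_2 has invariant factor 2 > 1, so H_1 = Z ⊕ Z_2.

H_1 = Z ⊕ Z_2.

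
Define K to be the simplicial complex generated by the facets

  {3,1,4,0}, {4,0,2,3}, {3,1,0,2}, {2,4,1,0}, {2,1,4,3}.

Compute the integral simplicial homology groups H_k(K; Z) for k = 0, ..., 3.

Order the vertices as 0 < 1 < 2 < 3 < 4. Listing each simplex with vertices in this order, K has dimension 3 with simplices:

  0-simplices (5): [0], [1], [2], [3], [4]
  1-simplices (10): [0,1], [0,2], [0,3], [0,4], [1,2], [1,3], [1,4], [2,3], [2,4], [3,4]
  2-simplices (10): [0,1,2], [0,1,3], [0,1,4], [0,2,3], [0,2,4], [0,3,4], [1,2,3], [1,2,4], [1,3,4], [2,3,4]
  3-simplices (5): [0,1,2,3], [0,1,2,4], [0,1,3,4], [0,2,3,4], [1,2,3,4]

so the chain groups are C_0 ≅ Z^5, C_1 ≅ Z^10, C_2 ≅ Z^10, C_3 ≅ Z^5.

The boundary map ∂_1: C_1 → C_0 is given by ∂[p,q] = [q] − [p]. For instance
  ∂[0,2] = [2] − [0].
This gives a 5×10 integer matrix of rank 4; reducing to Smith normal form yields diagonal entries (1,1,1,1).

∂_2: C_2 → C_1 maps a triangle to the signed sum of its edges. For instance
  ∂[0,1,3] = [1,3] − [0,3] + [0,1],
  ∂[1,3,4] = [3,4] − [1,4] + [1,3].
The 10×10 boundary matrix has rank 6 and Smith normal form diag(1,1,1,1,1,1).

The boundary map ∂_3: C_3 → C_2 sends each 3-simplex σ to the alternating sum Σ_i (−1)^i (σ with its i-th vertex removed). For instance
  ∂[0,2,3,4] = [2,3,4] − [0,3,4] + [0,2,4] − [0,2,3],
  ∂[0,1,2,4] = [1,2,4] − [0,2,4] + [0,1,4] − [0,1,2].
The 10×5 boundary matrix has rank 4 and Smith normal form diag(1,1,1,1).

From H_k ≅ ker(∂_k) / im(∂_{k+1}) we obtain:

  H_0: rank C_0 − rank ∂_1 = 5 − 4 = 1, and the invariant factors of ∂_1 are all 1, so H_0 ≅ Z.
  H_1: rank ker ∂_1 − rank ∂_2 = (10 − 4) − 6 = 0, and the invariant factors of ∂_2 are all 1, so H_1 ≅ 0.
  H_2: rank ker ∂_2 − rank ∂_3 = (10 − 6) − 4 = 0, and the invariant factors of ∂_3 are all 1, so H_2 ≅ 0.
  H_3: rank ker ∂_3 − rank ∂_4 = (5 − 4) − 0 = 1, and there is no ∂_4, so H_3 ≅ Z.

As a check, the Euler characteristic is 5 − 10 + 10 − 5 = 0, which agrees with 1 − 0 + 0 − 1 = 0.

H_0 ≅ Z,  H_1 = 0,  H_2 = 0,  H_3 ≅ Z.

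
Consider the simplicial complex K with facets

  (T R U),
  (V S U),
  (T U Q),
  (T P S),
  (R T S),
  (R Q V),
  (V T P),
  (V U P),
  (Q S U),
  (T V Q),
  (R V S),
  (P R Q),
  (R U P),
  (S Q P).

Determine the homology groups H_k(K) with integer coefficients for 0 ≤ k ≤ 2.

Fix the vertex order P < Q < R < S < T < U < V and write every simplex with vertices in increasing order. Then dim K = 2 and the simplices of K are:

  0-simplices (7): P, Q, R, S, T, U, V
  1-simplices (21): PQ, PR, PS, PT, PU, PV, QR, QS, QT, QU, QV, RS, RT, RU, RV, ST, SU, SV, TU, TV, UV
  2-simplices (14): PQR, PQS, PRU, PST, PTV, PUV, QRV, QSU, QTU, QTV, RST, RSV, RTU, SUV

Hence C_0 ≅ Z^7, C_1 ≅ Z^21, C_2 ≅ Z^14.

Boundary ∂_1: C_1 → C_0 sends each edge [p,q] (with p < q) to q − p.
This gives a 7×21 integer matrix of rank 6; reducing to Smith normal form yields diagonal entries (1,1,1,1,1,1).

∂_2: C_2 → C_1 acts by ∂[p,q,r] = [q,r] − [p,r] + [p,q]. For instance
  ∂QSU = SU − QU + QS,
  ∂PUV = UV − PV + PU.
As a 21×14 matrix over Z this has rank 13, with invariant factors (1,1,1,1,1,1,1,1,1,1,1,1,1).

Reading off H_k = ker ∂_k / im ∂_{k+1}:

  H_0: rank C_0 − rank ∂_1 = 7 − 6 = 1, and the invariant factors of ∂_1 are all 1, so H_0 ≅ Z.
  H_1: rank ker ∂_1 − rank ∂_2 = (21 − 6) − 13 = 2, and the invariant factors of ∂_2 are all 1, so H_1 ≅ Z^2.
  H_2: rank ker ∂_2 − rank ∂_3 = (14 − 13) − 0 = 1, and there is no ∂_3, so H_2 ≅ Z.

H_0 = Z,  H_1 = Z^2,  H_2 = Z.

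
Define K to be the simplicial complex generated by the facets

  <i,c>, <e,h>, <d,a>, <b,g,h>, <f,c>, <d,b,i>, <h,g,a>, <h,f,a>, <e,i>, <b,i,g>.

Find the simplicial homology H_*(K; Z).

Fix the vertex order a < b < c < d < e < f < g < h < i and write every simplex with vertices in increasing order. Then dim K = 2 and the simplices of K are:

  0-simplices (9): a, b, c, d, e, f, g, h, i
  1-simplices (16): ad, af, ag, ah, bd, bg, bh, bi, cf, ci, di, eh, ei, fh, gh, gi
  2-simplices (5): afh, agh, bdi, bgh, bgi

giving chain groups C_0 ≅ Z^9, C_1 ≅ Z^16, C_2 ≅ Z^5.

∂_1: C_1 → C_0 maps an edge to its endpoints' difference, ∂[p,q] = q − p. For instance
  ∂bi = i − b.
The resulting 9×16 matrix has rank 8, and its Smith normal form has invariant factors (1,1,1,1,1,1,1,1).

The boundary map ∂_2: C_2 → C_1 sends each 2-simplex [p,q,r] to [q,r] − [p,r] + [p,q]. For instance
  ∂bgh = gh − bh + bg,
  ∂bdi = di − bi + bd.
The resulting 16×5 matrix has rank 5, and its Smith normal form has invariant factors (1,1,1,1,1).

Computing H_k = (kernel of ∂_k) / (image of ∂_{k+1}):

  H_0: rank C_0 − rank ∂_1 = 9 − 8 = 1, and the invariant factors of ∂_1 are all 1, so H_0 = Z.
  H_1: rank ker ∂_1 − rank ∂_2 = (16 − 8) − 5 = 3, and the invariant factors of ∂_2 are all 1, so H_1 = Z^3.
  H_2: rank ker ∂_2 − rank ∂_3 = (5 − 5) − 0 = 0, and there is no ∂_3, so H_2 = 0.

H_0 = Z,  H_1 = Z^3,  H_2 = 0.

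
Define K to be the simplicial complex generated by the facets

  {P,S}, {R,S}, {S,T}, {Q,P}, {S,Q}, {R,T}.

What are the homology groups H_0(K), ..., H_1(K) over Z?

H_0 = Z,  H_1 = Z^2.

We work with the vertex ordering P < Q < R < S < T. The simplices of K, each written with vertices in increasing order, are:

  0-simplices (5): P, Q, R, S, T
  1-simplices (6): PQ, PS, QS, RS, RT, ST

giving chain groups C_0 ≅ Z^5, C_1 ≅ Z^6.

∂_1: C_1 → C_0 is given by ∂[p,q] = [q] − [p].
The resulting 5×6 matrix has rank 4, and its Smith normal form has invariant factors (1,1,1,1).

Reading off H_k = ker ∂_k / im ∂_{k+1}:

  H_0: rank C_0 − rank ∂_1 = 5 − 4 = 1, and the invariant factors of ∂_1 are all 1, so H_0 = Z.
  H_1: rank ker ∂_1 − rank ∂_2 = (6 − 4) − 0 = 2, and there is no ∂_2, so H_1 = Z^2.

As a check, the Euler characteristic is 5 − 6 = -1, which agrees with 1 − 2 = -1.
(K is a triangulation of a wedge of 2 circles.)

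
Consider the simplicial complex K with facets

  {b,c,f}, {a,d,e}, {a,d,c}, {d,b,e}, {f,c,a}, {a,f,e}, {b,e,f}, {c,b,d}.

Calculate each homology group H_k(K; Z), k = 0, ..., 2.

H_0 = Z,  H_1 = 0,  H_2 = Z.

Fix the vertex order a < b < c < d < e < f and write every simplex with vertices in increasing order. Then dim K = 2 and the simplices of K are:

  0-simplices (6): a, b, c, d, e, f
  1-simplices (12): ac, ad, ae, af, bc, bd, be, bf, cd, cf, de, ef
  2-simplices (8): acd, acf, ade, aef, bcd, bcf, bde, bef

giving chain groups C_0 ≅ Z^6, C_1 ≅ Z^12, C_2 ≅ Z^8.

Boundary ∂_1: C_1 → C_0 maps an edge to its endpoints' difference, ∂[p,q] = q − p. For instance
  ∂ac = c − a.
This gives a 6×12 integer matrix of rank 5; reducing to Smith normal form yields diagonal entries (1,1,1,1,1).

Boundary ∂_2: C_2 → C_1 maps a triangle to the signed sum of its edges. For instance
  ∂bef = ef − bf + be,
  ∂ade = de − ae + ad.
The resulting 12×8 matrix has rank 7, and its Smith normal form has invariant factors (1,1,1,1,1,1,1).

Computing H_k = (kernel of ∂_k) / (image of ∂_{k+1}):

  H_0: rank C_0 − rank ∂_1 = 6 − 5 = 1, and the invariant factors of ∂_1 are all 1, so H_0 = Z.
  H_1: rank ker ∂_1 − rank ∂_2 = (12 − 5) − 7 = 0, and the invariant factors of ∂_2 are all 1, so H_1 = 0.
  H_2: rank ker ∂_2 − rank ∂_3 = (8 − 7) − 0 = 1, and there is no ∂_3, so H_2 = Z.

As a check, the Euler characteristic is 6 − 12 + 8 = 2, which agrees with 1 − 0 + 1 = 2.
(K is a triangulation of the 2-sphere S^2.)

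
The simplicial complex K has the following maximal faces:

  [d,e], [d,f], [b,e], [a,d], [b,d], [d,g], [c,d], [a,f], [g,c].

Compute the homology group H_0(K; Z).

H_0 ≅ Z.

Take the total order a < b < c < d < e < f < g on the vertex set. Then K (dimension 1) consists of the simplices:

  0-simplices (7): a, b, c, d, e, f, g
  1-simplices (9): ad, af, bd, be, cd, cg, de, df, dg

giving chain groups C_0 ≅ Z^7, C_1 ≅ Z^9.

Boundary ∂_1: C_1 → C_0 sends each edge [p,q] (with p < q) to q − p.
The resulting 7×9 matrix has rank 6, and its Smith normal form has invariant factors (1,1,1,1,1,1).

Reading off H_k = ker ∂_k / im ∂_{k+1}:

  H_0: rank C_0 − rank ∂_1 = 7 − 6 = 1, and the invariant factors of ∂_1 are all 1, so H_0 ≅ Z.

(K is a triangulation of a wedge of 3 circles.)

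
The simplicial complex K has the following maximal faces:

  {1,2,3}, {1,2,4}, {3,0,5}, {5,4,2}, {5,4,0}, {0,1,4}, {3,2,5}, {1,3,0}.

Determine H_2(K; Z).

Order the vertices as 0 < 1 < 2 < 3 < 4 < 5. Listing each simplex with vertices in this order, K has dimension 2 with simplices:

  0-simplices (6): [0], [1], [2], [3], [4], [5]
  1-simplices (12): [0,1], [0,3], [0,4], [0,5], [1,2], [1,3], [1,4], [2,3], [2,4], [2,5], [3,5], [4,5]
  2-simplices (8): [0,1,3], [0,1,4], [0,3,5], [0,4,5], [1,2,3], [1,2,4], [2,3,5], [2,4,5]

giving chain groups C_0 ≅ Z^6, C_1 ≅ Z^12, C_2 ≅ Z^8.

Boundary ∂_1: C_1 → C_0 maps an edge to its endpoints' difference, ∂[p,q] = q − p.
As a 6×12 matrix over Z this has rank 5, with invariant factors (1,1,1,1,1).

Boundary ∂_2: C_2 → C_1 maps a triangle to the signed sum of its edges. For instance
  ∂[1,2,3] = [2,3] − [1,3] + [1,2],
  ∂[1,2,4] = [2,4] − [1,4] + [1,2].
The 12×8 boundary matrix has rank 7 and Smith normal form diag(1,1,1,1,1,1,1).

Computing H_k = (kernel of ∂_k) / (image of ∂_{k+1}):

  H_2: rank ker ∂_2 − rank ∂_3 = (8 − 7) − 0 = 1, and there is no ∂_3, so H_2 ≅ Z.

H_2 ≅ Z.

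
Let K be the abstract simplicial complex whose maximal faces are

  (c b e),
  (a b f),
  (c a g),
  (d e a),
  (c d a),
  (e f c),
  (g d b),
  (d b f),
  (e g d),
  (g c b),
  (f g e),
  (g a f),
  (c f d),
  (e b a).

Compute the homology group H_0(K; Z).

Fix the vertex order a < b < c < d < e < f < g and write every simplex with vertices in increasing order. Then dim K = 2 and the simplices of K are:

  0-simplices (7): a, b, c, d, e, f, g
  1-simplices (21): ab, ac, ad, ae, af, ag, bc, bd, be, bf, bg, cd, ce, cf, cg, de, df, dg, ef, eg, fg
  2-simplices (14): abe, abf, acd, acg, ade, afg, bce, bcg, bdf, bdg, cdf, cef, deg, efg

giving chain groups C_0 ≅ Z^7, C_1 ≅ Z^21, C_2 ≅ Z^14.

∂_1: C_1 → C_0 is given by ∂[p,q] = [q] − [p]. For instance
  ∂ab = b − a.
This gives a 7×21 integer matrix of rank 6; reducing to Smith normal form yields diagonal entries (1,1,1,1,1,1).

∂_2: C_2 → C_1 sends each 2-simplex [p,q,r] to [q,r] − [p,r] + [p,q]. For instance
  ∂cdf = df − cf + cd,
  ∂bce = ce − be + bc.
The resulting 21×14 matrix has rank 13, and its Smith normal form has invariant factors (1,1,1,1,1,1,1,1,1,1,1,1,1).

Now H_k = ker ∂_k / im ∂_{k+1}, so:

  H_0: rank C_0 − rank ∂_1 = 7 − 6 = 1, and the invariant factors of ∂_1 are all 1, so H_0 ≅ Z.

H_0 ≅ Z.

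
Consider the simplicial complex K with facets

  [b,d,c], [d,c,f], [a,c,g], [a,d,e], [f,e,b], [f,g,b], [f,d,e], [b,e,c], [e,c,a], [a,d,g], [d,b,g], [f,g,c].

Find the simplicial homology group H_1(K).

K has 7 vertices, 18 edges, 12 triangles.
rank ∂_1 = 6, rank ∂_2 = 12 ⇒ b_1 = 18 − 6 − 12 = 0; ∂_2 has invariant factor(s) [2] giving torsion. So H_1 = Z/2.

H_1 = Z/2.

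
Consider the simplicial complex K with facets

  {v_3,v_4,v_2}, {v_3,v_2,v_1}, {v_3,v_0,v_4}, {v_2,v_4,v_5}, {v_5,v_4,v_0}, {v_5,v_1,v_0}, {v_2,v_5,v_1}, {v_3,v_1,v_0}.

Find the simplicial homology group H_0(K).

H_0 = Z.

We work with the vertex ordering v_0 < v_1 < v_2 < v_3 < v_4 < v_5. The simplices of K, each written with vertices in increasing order, are:

  0-simplices (6): [v_0], [v_1], [v_2], [v_3], [v_4], [v_5]
  1-simplices (12): [v_0,v_1], [v_0,v_3], [v_0,v_4], [v_0,v_5], [v_1,v_2], [v_1,v_3], [v_1,v_5], [v_2,v_3], [v_2,v_4], [v_2,v_5], [v_3,v_4], [v_4,v_5]
  2-simplices (8): [v_0,v_1,v_3], [v_0,v_1,v_5], [v_0,v_3,v_4], [v_0,v_4,v_5], [v_1,v_2,v_3], [v_1,v_2,v_5], [v_2,v_3,v_4], [v_2,v_4,v_5]

giving chain groups C_0 ≅ Z^6, C_1 ≅ Z^12, C_2 ≅ Z^8.

∂_1: C_1 → C_0 maps an edge to its endpoints' difference, ∂[p,q] = q − p. For instance
  ∂[v_1,v_5] = [v_5] − [v_1].
This gives a 6×12 integer matrix of rank 5; reducing to Smith normal form yields diagonal entries (1,1,1,1,1).

∂_2: C_2 → C_1 acts by ∂[p,q,r] = [q,r] − [p,r] + [p,q]. For instance
  ∂[v_2,v_4,v_5] = [v_4,v_5] − [v_2,v_5] + [v_2,v_4],
  ∂[v_2,v_3,v_4] = [v_3,v_4] − [v_2,v_4] + [v_2,v_3].
As a 12×8 matrix over Z this has rank 7, with invariant factors (1,1,1,1,1,1,1).

Computing H_k = (kernel of ∂_k) / (image of ∂_{k+1}):

  H_0: rank C_0 − rank ∂_1 = 6 − 5 = 1, and the invariant factors of ∂_1 are all 1, so H_0 = Z.

(K is a triangulation of the 2-sphere S^2.)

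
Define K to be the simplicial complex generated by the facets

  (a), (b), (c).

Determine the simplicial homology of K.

H_0 = Z^3.

K has 3 vertices.
rank ∂_0 = 0, rank ∂_1 = 0 ⇒ b_0 = 3 − 0 − 0 = 3. So H_0 ≅ Z^3.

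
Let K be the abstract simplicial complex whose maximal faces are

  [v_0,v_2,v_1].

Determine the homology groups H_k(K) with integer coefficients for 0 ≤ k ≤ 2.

Fix the vertex order v_0 < v_1 < v_2 and write every simplex with vertices in increasing order. Then dim K = 2 and the simplices of K are:

  0-simplices (3): [v_0], [v_1], [v_2]
  1-simplices (3): [v_0,v_1], [v_0,v_2], [v_1,v_2]
  2-simplices (1): [v_0,v_1,v_2]

so the chain groups are C_0 ≅ Z^3, C_1 ≅ Z^3, C_2 ≅ Z^1.

Boundary ∂_1: C_1 → C_0 maps an edge to its endpoints' difference, ∂[p,q] = q − p. For instance
  ∂[v_1,v_2] = [v_2] − [v_1].
As a 3×3 matrix over Z this has rank 2, with invariant factors (1,1).

∂_2: C_2 → C_1 sends each 2-simplex [p,q,r] to [q,r] − [p,r] + [p,q]. For instance
  ∂[v_0,v_1,v_2] = [v_1,v_2] − [v_0,v_2] + [v_0,v_1].
As a 3×1 matrix over Z this has rank 1, with invariant factors (1).

From H_k ≅ ker(∂_k) / im(∂_{k+1}) we obtain:

  H_0: rank C_0 − rank ∂_1 = 3 − 2 = 1, and the invariant factors of ∂_1 are all 1, so H_0 ≅ Z.
  H_1: rank ker ∂_1 − rank ∂_2 = (3 − 2) − 1 = 0, and the invariant factors of ∂_2 are all 1, so H_1 ≅ 0.
  H_2: rank ker ∂_2 − rank ∂_3 = (1 − 1) − 0 = 0, and there is no ∂_3, so H_2 ≅ 0.

As a check, the Euler characteristic is 3 − 3 + 1 = 1, which agrees with 1 − 0 + 0 = 1.
(K is a triangulation of the 2-simplex.)

H_0 ≅ Z,  H_1 = 0,  H_2 = 0.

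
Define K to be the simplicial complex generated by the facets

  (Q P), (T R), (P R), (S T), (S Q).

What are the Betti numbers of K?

b_0 = 1, b_1 = 1.

We work with the vertex ordering P < Q < R < S < T. The simplices of K, each written with vertices in increasing order, are:

  0-simplices (5): P, Q, R, S, T
  1-simplices (5): PQ, PR, QS, RT, ST

giving chain groups C_0 ≅ Z^5, C_1 ≅ Z^5.

Boundary ∂_1: C_1 → C_0 sends each edge [p,q] (with p < q) to q − p. For instance
  ∂PQ = Q − P.
As a 5×5 matrix over Z this has rank 4, with invariant factors (1,1,1,1).

From H_k ≅ ker(∂_k) / im(∂_{k+1}) we obtain:

  H_0: rank C_0 − rank ∂_1 = 5 − 4 = 1, and the invariant factors of ∂_1 are all 1, so H_0 = Z.
  H_1: rank ker ∂_1 − rank ∂_2 = (5 − 4) − 0 = 1, and there is no ∂_2, so H_1 = Z.

Hence the Betti numbers are b_0 = 1, b_1 = 1.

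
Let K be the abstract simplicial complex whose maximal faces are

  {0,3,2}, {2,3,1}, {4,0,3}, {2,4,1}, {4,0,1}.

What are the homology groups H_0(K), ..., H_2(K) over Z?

Order the vertices as 0 < 1 < 2 < 3 < 4. Listing each simplex with vertices in this order, K has dimension 2 with simplices:

  0-simplices (5): [0], [1], [2], [3], [4]
  1-simplices (10): [0,1], [0,2], [0,3], [0,4], [1,2], [1,3], [1,4], [2,3], [2,4], [3,4]
  2-simplices (5): [0,1,4], [0,2,3], [0,3,4], [1,2,3], [1,2,4]

giving chain groups C_0 ≅ Z^5, C_1 ≅ Z^10, C_2 ≅ Z^5.

The boundary map ∂_1: C_1 → C_0 is given by ∂[p,q] = [q] − [p]. For instance
  ∂[0,1] = [1] − [0].
The 5×10 boundary matrix has rank 4 and Smith normal form diag(1,1,1,1).

∂_2: C_2 → C_1 sends each 2-simplex [p,q,r] to [q,r] − [p,r] + [p,q]. For instance
  ∂[1,2,3] = [2,3] − [1,3] + [1,2],
  ∂[1,2,4] = [2,4] − [1,4] + [1,2].
The resulting 10×5 matrix has rank 5, and its Smith normal form has invariant factors (1,1,1,1,1).

From H_k ≅ ker(∂_k) / im(∂_{k+1}) we obtain:

  H_0: rank C_0 − rank ∂_1 = 5 − 4 = 1, and the invariant factors of ∂_1 are all 1, so H_0 = Z.
  H_1: rank ker ∂_1 − rank ∂_2 = (10 − 4) − 5 = 1, and the invariant factors of ∂_2 are all 1, so H_1 = Z.
  H_2: rank ker ∂_2 − rank ∂_3 = (5 − 5) − 0 = 0, and there is no ∂_3, so H_2 = 0.

As a check, the Euler characteristic is 5 − 10 + 5 = 0, which agrees with 1 − 1 + 0 = 0.
(K is a triangulation of the Möbius band.)

H_0 = Z,  H_1 = Z,  H_2 = 0.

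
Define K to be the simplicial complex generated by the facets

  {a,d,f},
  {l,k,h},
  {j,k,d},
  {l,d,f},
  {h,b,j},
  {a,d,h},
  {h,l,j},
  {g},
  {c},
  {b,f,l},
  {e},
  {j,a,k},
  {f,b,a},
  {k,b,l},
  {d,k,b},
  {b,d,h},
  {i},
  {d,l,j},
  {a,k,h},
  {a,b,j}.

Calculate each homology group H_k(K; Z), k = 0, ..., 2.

H_0 ≅ Z^5,  H_1 ≅ Z^2,  H_2 ≅ Z.

Order the vertices as a < b < c < d < e < f < g < h < i < j < k < l. Listing each simplex with vertices in this order, K has dimension 2 with simplices:

  0-simplices (12): a, b, c, d, e, f, g, h, i, j, k, l
  1-simplices (24): ab, ad, af, ah, aj, ak, bd, bf, bh, bj, bk, bl, df, dh, dj, dk, dl, fl, hj, hk, hl, jk, jl, kl
  2-simplices (16): abf, abj, adf, adh, ahk, ajk, bdh, bdk, bfl, bhj, bkl, dfl, djk, djl, hjl, hkl

Hence C_0 ≅ Z^12, C_1 ≅ Z^24, C_2 ≅ Z^16.

The boundary map ∂_1: C_1 → C_0 sends each edge [p,q] (with p < q) to q − p. For instance
  ∂ad = d − a.
The 12×24 boundary matrix has rank 7 and Smith normal form diag(1,1,1,1,1,1,1).

Boundary ∂_2: C_2 → C_1 sends each 2-simplex [p,q,r] to [q,r] − [p,r] + [p,q]. For instance
  ∂djl = jl − dl + dj,
  ∂adh = dh − ah + ad.
The 24×16 boundary matrix has rank 15 and Smith normal form diag(1,1,1,1,1,1,1,1,1,1,1,1,1,1,1).

From H_k ≅ ker(∂_k) / im(∂_{k+1}) we obtain:

  H_0: rank C_0 − rank ∂_1 = 12 − 7 = 5, and the invariant factors of ∂_1 are all 1, so H_0 ≅ Z^5.
  H_1: rank ker ∂_1 − rank ∂_2 = (24 − 7) − 15 = 2, and the invariant factors of ∂_2 are all 1, so H_1 ≅ Z^2.
  H_2: rank ker ∂_2 − rank ∂_3 = (16 − 15) − 0 = 1, and there is no ∂_3, so H_2 ≅ Z.

As a check, the Euler characteristic is 12 − 24 + 16 = 4, which agrees with 5 − 2 + 1 = 4.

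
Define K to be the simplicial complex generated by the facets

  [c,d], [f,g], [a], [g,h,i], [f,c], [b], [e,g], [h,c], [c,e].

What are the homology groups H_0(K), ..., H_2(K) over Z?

H_0 ≅ Z^3,  H_1 ≅ Z^2,  H_2 = 0.

K has 9 vertices, 9 edges, 1 triangle.
rank ∂_0 = 0, rank ∂_1 = 6 ⇒ b_0 = 9 − 0 − 6 = 3; all invariant factors of ∂_1 are 1 so no torsion. So H_0 ≅ Z^3.
rank ∂_1 = 6, rank ∂_2 = 1 ⇒ b_1 = 9 − 6 − 1 = 2; all invariant factors of ∂_2 are 1 so no torsion. So H_1 ≅ Z^2.
rank ∂_2 = 1, rank ∂_3 = 0 ⇒ b_2 = 1 − 1 − 0 = 0. So H_2 ≅ 0.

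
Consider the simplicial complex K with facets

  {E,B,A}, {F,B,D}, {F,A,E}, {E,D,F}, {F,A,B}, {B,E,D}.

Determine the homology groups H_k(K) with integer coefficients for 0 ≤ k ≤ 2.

H_0 = Z,  H_1 = 0,  H_2 = Z.

Order the vertices as A < B < D < E < F. Listing each simplex with vertices in this order, K has dimension 2 with simplices:

  0-simplices (5): A, B, D, E, F
  1-simplices (9): AB, AE, AF, BD, BE, BF, DE, DF, EF
  2-simplices (6): ABE, ABF, AEF, BDE, BDF, DEF

Hence C_0 ≅ Z^5, C_1 ≅ Z^9, C_2 ≅ Z^6.

The boundary map ∂_1: C_1 → C_0 maps an edge to its endpoints' difference, ∂[p,q] = q − p.
The resulting 5×9 matrix has rank 4, and its Smith normal form has invariant factors (1,1,1,1).

The boundary map ∂_2: C_2 → C_1 maps a triangle to the signed sum of its edges. For instance
  ∂ABE = BE − AE + AB,
  ∂DEF = EF − DF + DE.
As a 9×6 matrix over Z this has rank 5, with invariant factors (1,1,1,1,1).

From H_k ≅ ker(∂_k) / im(∂_{k+1}) we obtain:

  H_0: rank C_0 − rank ∂_1 = 5 − 4 = 1, and the invariant factors of ∂_1 are all 1, so H_0 = Z.
  H_1: rank ker ∂_1 − rank ∂_2 = (9 − 4) − 5 = 0, and the invariant factors of ∂_2 are all 1, so H_1 = 0.
  H_2: rank ker ∂_2 − rank ∂_3 = (6 − 5) − 0 = 1, and there is no ∂_3, so H_2 = Z.

(K is a triangulation of the 2-sphere S^2.)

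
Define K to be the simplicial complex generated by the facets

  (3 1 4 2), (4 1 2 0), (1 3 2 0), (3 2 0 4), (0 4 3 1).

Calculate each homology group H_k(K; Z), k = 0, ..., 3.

H_0 = Z,  H_1 = 0,  H_2 = 0,  H_3 = Z.

Fix the vertex order 0 < 1 < 2 < 3 < 4 and write every simplex with vertices in increasing order. Then dim K = 3 and the simplices of K are:

  0-simplices (5): [0], [1], [2], [3], [4]
  1-simplices (10): [0,1], [0,2], [0,3], [0,4], [1,2], [1,3], [1,4], [2,3], [2,4], [3,4]
  2-simplices (10): [0,1,2], [0,1,3], [0,1,4], [0,2,3], [0,2,4], [0,3,4], [1,2,3], [1,2,4], [1,3,4], [2,3,4]
  3-simplices (5): [0,1,2,3], [0,1,2,4], [0,1,3,4], [0,2,3,4], [1,2,3,4]

so the chain groups are C_0 ≅ Z^5, C_1 ≅ Z^10, C_2 ≅ Z^10, C_3 ≅ Z^5.

∂_1: C_1 → C_0 is given by ∂[p,q] = [q] − [p]. For instance
  ∂[1,3] = [3] − [1].
The 5×10 boundary matrix has rank 4 and Smith normal form diag(1,1,1,1).

The boundary map ∂_2: C_2 → C_1 maps a triangle to the signed sum of its edges. For instance
  ∂[0,1,3] = [1,3] − [0,3] + [0,1],
  ∂[0,1,4] = [1,4] − [0,4] + [0,1].
As a 10×10 matrix over Z this has rank 6, with invariant factors (1,1,1,1,1,1).

∂_3: C_3 → C_2 sends each 3-simplex σ to the alternating sum Σ_i (−1)^i (σ with its i-th vertex removed). For instance
  ∂[0,1,2,3] = [1,2,3] − [0,2,3] + [0,1,3] − [0,1,2],
  ∂[0,1,2,4] = [1,2,4] − [0,2,4] + [0,1,4] − [0,1,2].
The 10×5 boundary matrix has rank 4 and Smith normal form diag(1,1,1,1).

Computing H_k = (kernel of ∂_k) / (image of ∂_{k+1}):

  H_0: rank C_0 − rank ∂_1 = 5 − 4 = 1, and the invariant factors of ∂_1 are all 1, so H_0 = Z.
  H_1: rank ker ∂_1 − rank ∂_2 = (10 − 4) − 6 = 0, and the invariant factors of ∂_2 are all 1, so H_1 = 0.
  H_2: rank ker ∂_2 − rank ∂_3 = (10 − 6) − 4 = 0, and the invariant factors of ∂_3 are all 1, so H_2 = 0.
  H_3: rank ker ∂_3 − rank ∂_4 = (5 − 4) − 0 = 1, and there is no ∂_4, so H_3 = Z.

As a check, the Euler characteristic is 5 − 10 + 10 − 5 = 0, which agrees with 1 − 0 + 0 − 1 = 0.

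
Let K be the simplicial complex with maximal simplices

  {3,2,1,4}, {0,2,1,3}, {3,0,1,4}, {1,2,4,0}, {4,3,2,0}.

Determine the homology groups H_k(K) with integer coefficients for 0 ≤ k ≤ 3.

We work with the vertex ordering 0 < 1 < 2 < 3 < 4. The simplices of K, each written with vertices in increasing order, are:

  0-simplices (5): [0], [1], [2], [3], [4]
  1-simplices (10): [0,1], [0,2], [0,3], [0,4], [1,2], [1,3], [1,4], [2,3], [2,4], [3,4]
  2-simplices (10): [0,1,2], [0,1,3], [0,1,4], [0,2,3], [0,2,4], [0,3,4], [1,2,3], [1,2,4], [1,3,4], [2,3,4]
  3-simplices (5): [0,1,2,3], [0,1,2,4], [0,1,3,4], [0,2,3,4], [1,2,3,4]

giving chain groups C_0 ≅ Z^5, C_1 ≅ Z^10, C_2 ≅ Z^10, C_3 ≅ Z^5.

Boundary ∂_1: C_1 → C_0 sends each edge [p,q] (with p < q) to q − p.
As a 5×10 matrix over Z this has rank 4, with invariant factors (1,1,1,1).

Boundary ∂_2: C_2 → C_1 sends each 2-simplex [p,q,r] to [q,r] − [p,r] + [p,q]. For instance
  ∂[0,2,4] = [2,4] − [0,4] + [0,2],
  ∂[0,2,3] = [2,3] − [0,3] + [0,2].
The 10×10 boundary matrix has rank 6 and Smith normal form diag(1,1,1,1,1,1).

Boundary ∂_3: C_3 → C_2 sends each 3-simplex σ to the alternating sum Σ_i (−1)^i (σ with its i-th vertex removed). For instance
  ∂[0,2,3,4] = [2,3,4] − [0,3,4] + [0,2,4] − [0,2,3],
  ∂[0,1,3,4] = [1,3,4] − [0,3,4] + [0,1,4] − [0,1,3].
The 10×5 boundary matrix has rank 4 and Smith normal form diag(1,1,1,1).

Reading off H_k = ker ∂_k / im ∂_{k+1}:

  H_0: rank C_0 − rank ∂_1 = 5 − 4 = 1, and the invariant factors of ∂_1 are all 1, so H_0 = Z.
  H_1: rank ker ∂_1 − rank ∂_2 = (10 − 4) − 6 = 0, and the invariant factors of ∂_2 are all 1, so H_1 = 0.
  H_2: rank ker ∂_2 − rank ∂_3 = (10 − 6) − 4 = 0, and the invariant factors of ∂_3 are all 1, so H_2 = 0.
  H_3: rank ker ∂_3 − rank ∂_4 = (5 − 4) − 0 = 1, and there is no ∂_4, so H_3 = Z.

H_0 ≅ Z,  H_1 = 0,  H_2 = 0,  H_3 ≅ Z.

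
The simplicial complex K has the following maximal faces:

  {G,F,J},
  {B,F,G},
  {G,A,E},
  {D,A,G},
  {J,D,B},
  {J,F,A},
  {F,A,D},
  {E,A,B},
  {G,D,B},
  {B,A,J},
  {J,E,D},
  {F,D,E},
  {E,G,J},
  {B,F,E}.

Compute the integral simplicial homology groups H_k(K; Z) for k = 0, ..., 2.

Order the vertices as A < B < D < E < F < G < J. Listing each simplex with vertices in this order, K has dimension 2 with simplices:

  0-simplices (7): A, B, D, E, F, G, J
  1-simplices (21): AB, AD, AE, AF, AG, AJ, BD, BE, BF, BG, BJ, DE, DF, DG, DJ, EF, EG, EJ, FG, FJ, GJ
  2-simplices (14): ABE, ABJ, ADF, ADG, AEG, AFJ, BDG, BDJ, BEF, BFG, DEF, DEJ, EGJ, FGJ

giving chain groups C_0 ≅ Z^7, C_1 ≅ Z^21, C_2 ≅ Z^14.

The boundary map ∂_1: C_1 → C_0 sends each edge [p,q] (with p < q) to q − p. For instance
  ∂AD = D − A.
The resulting 7×21 matrix has rank 6, and its Smith normal form has invariant factors (1,1,1,1,1,1).

Boundary ∂_2: C_2 → C_1 sends each 2-simplex [p,q,r] to [q,r] − [p,r] + [p,q]. For instance
  ∂ABJ = BJ − AJ + AB,
  ∂ADG = DG − AG + AD.
As a 21×14 matrix over Z this has rank 13, with invariant factors (1,1,1,1,1,1,1,1,1,1,1,1,1).

Now H_k = ker ∂_k / im ∂_{k+1}, so:

  H_0: rank C_0 − rank ∂_1 = 7 − 6 = 1, and the invariant factors of ∂_1 are all 1, so H_0 = Z.
  H_1: rank ker ∂_1 − rank ∂_2 = (21 − 6) − 13 = 2, and the invariant factors of ∂_2 are all 1, so H_1 = Z^2.
  H_2: rank ker ∂_2 − rank ∂_3 = (14 − 13) − 0 = 1, and there is no ∂_3, so H_2 = Z.

As a check, the Euler characteristic is 7 − 21 + 14 = 0, which agrees with 1 − 2 + 1 = 0.

H_0 ≅ Z,  H_1 ≅ Z^2,  H_2 ≅ Z.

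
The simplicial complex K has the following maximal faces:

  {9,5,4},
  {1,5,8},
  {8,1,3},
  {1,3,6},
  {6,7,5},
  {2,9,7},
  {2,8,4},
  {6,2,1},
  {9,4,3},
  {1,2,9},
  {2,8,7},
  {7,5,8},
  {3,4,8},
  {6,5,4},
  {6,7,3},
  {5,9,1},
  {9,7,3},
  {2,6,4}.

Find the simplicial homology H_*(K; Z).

H_0 ≅ Z,  H_1 ≅ Z^2,  H_2 ≅ Z.

Fix the vertex order 1 < 2 < 3 < 4 < 5 < 6 < 7 < 8 < 9 and write every simplex with vertices in increasing order. Then dim K = 2 and the simplices of K are:

  0-simplices (9): [1], [2], [3], [4], [5], [6], [7], [8], [9]
  1-simplices (27): (27 of them)
  2-simplices (18): [1,2,6], [1,2,9], [1,3,6], [1,3,8], [1,5,8], [1,5,9], [2,4,6], [2,4,8], [2,7,8], [2,7,9], [3,4,8], [3,4,9], [3,6,7], [3,7,9], [4,5,6], [4,5,9], [5,6,7], [5,7,8]

Hence C_0 ≅ Z^9, C_1 ≅ Z^27, C_2 ≅ Z^18.

Boundary ∂_1: C_1 → C_0 sends each edge [p,q] (with p < q) to q − p. For instance
  ∂[4,6] = [6] − [4].
This gives a 9×27 integer matrix of rank 8; reducing to Smith normal form yields diagonal entries (1,1,1,1,1,1,1,1).

The boundary map ∂_2: C_2 → C_1 acts by ∂[p,q,r] = [q,r] − [p,r] + [p,q]. For instance
  ∂[2,4,8] = [4,8] − [2,8] + [2,4],
  ∂[5,6,7] = [6,7] − [5,7] + [5,6].
As a 27×18 matrix over Z this has rank 17, with invariant factors (1,1,1,1,1,1,1,1,1,1,1,1,1,1,1,1,1).

Now H_k = ker ∂_k / im ∂_{k+1}, so:

  H_0: rank C_0 − rank ∂_1 = 9 − 8 = 1, and the invariant factors of ∂_1 are all 1, so H_0 = Z.
  H_1: rank ker ∂_1 − rank ∂_2 = (27 − 8) − 17 = 2, and the invariant factors of ∂_2 are all 1, so H_1 = Z^2.
  H_2: rank ker ∂_2 − rank ∂_3 = (18 − 17) − 0 = 1, and there is no ∂_3, so H_2 = Z.

As a check, the Euler characteristic is 9 − 27 + 18 = 0, which agrees with 1 − 2 + 1 = 0.
(K is a triangulation of the torus T^2.)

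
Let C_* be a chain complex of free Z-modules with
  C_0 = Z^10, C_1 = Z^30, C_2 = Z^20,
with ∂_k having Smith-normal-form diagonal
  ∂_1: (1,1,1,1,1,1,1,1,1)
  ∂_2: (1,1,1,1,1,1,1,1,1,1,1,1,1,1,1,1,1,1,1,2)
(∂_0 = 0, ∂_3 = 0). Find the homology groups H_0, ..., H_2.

H_0: b_0 = 10 − 0 − 9 = 1; torsion from ∂_1 factors > 1: none. So H_0 ≅ Z.
H_1: b_1 = 30 − 9 − 20 = 1; torsion from ∂_2 factors > 1: [2]. So H_1 ≅ Z × Z/2.
H_2: b_2 = 20 − 20 − 0 = 0; torsion from ∂_3 factors > 1: none. So H_2 ≅ 0.

H_0 ≅ Z,  H_1 ≅ Z × Z/2,  H_2 = 0.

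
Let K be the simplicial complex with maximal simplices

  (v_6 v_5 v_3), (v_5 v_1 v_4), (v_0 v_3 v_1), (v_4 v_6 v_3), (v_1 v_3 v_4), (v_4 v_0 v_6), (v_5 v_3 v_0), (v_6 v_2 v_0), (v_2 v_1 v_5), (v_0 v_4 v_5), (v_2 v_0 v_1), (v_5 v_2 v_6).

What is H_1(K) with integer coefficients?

H_1 ≅ Z/2.

Take the total order v_0 < v_1 < v_2 < v_3 < v_4 < v_5 < v_6 on the vertex set. Then K (dimension 2) consists of the simplices:

  0-simplices (7): [v_0], [v_1], [v_2], [v_3], [v_4], [v_5], [v_6]
  1-simplices (18): (18 of them)
  2-simplices (12): (12 of them)

Hence C_0 ≅ Z^7, C_1 ≅ Z^18, C_2 ≅ Z^12.

∂_1: C_1 → C_0 is given by ∂[p,q] = [q] − [p].
The resulting 7×18 matrix has rank 6, and its Smith normal form has invariant factors (1,1,1,1,1,1).

The boundary map ∂_2: C_2 → C_1 acts by ∂[p,q,r] = [q,r] − [p,r] + [p,q]. For instance
  ∂[v_0,v_4,v_6] = [v_4,v_6] − [v_0,v_6] + [v_0,v_4],
  ∂[v_0,v_1,v_2] = [v_1,v_2] − [v_0,v_2] + [v_0,v_1].
The resulting 18×12 matrix has rank 12, and its Smith normal form has invariant factors (1,1,1,1,1,1,1,1,1,1,1,2).

Now H_k = ker ∂_k / im ∂_{k+1}, so:

  H_1: rank ker ∂_1 − rank ∂_2 = (18 − 6) − 12 = 0, and ∂_2 has invariant factor 2 > 1, so H_1 = Z/2.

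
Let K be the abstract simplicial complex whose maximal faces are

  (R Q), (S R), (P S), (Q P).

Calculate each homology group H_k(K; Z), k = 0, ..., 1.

H_0 = Z,  H_1 = Z.

Order the vertices as P < Q < R < S. Listing each simplex with vertices in this order, K has dimension 1 with simplices:

  0-simplices (4): P, Q, R, S
  1-simplices (4): PQ, PS, QR, RS

so the chain groups are C_0 ≅ Z^4, C_1 ≅ Z^4.

Boundary ∂_1: C_1 → C_0 is given by ∂[p,q] = [q] − [p].
This gives a 4×4 integer matrix of rank 3; reducing to Smith normal form yields diagonal entries (1,1,1).

Now H_k = ker ∂_k / im ∂_{k+1}, so:

  H_0: rank C_0 − rank ∂_1 = 4 − 3 = 1, and the invariant factors of ∂_1 are all 1, so H_0 = Z.
  H_1: rank ker ∂_1 − rank ∂_2 = (4 − 3) − 0 = 1, and there is no ∂_2, so H_1 = Z.

(K is a triangulation of the circle S^1.)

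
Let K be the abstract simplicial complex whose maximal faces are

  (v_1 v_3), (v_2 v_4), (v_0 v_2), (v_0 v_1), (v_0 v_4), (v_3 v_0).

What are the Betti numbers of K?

We work with the vertex ordering v_0 < v_1 < v_2 < v_3 < v_4. The simplices of K, each written with vertices in increasing order, are:

  0-simplices (5): [v_0], [v_1], [v_2], [v_3], [v_4]
  1-simplices (6): [v_0,v_1], [v_0,v_2], [v_0,v_3], [v_0,v_4], [v_1,v_3], [v_2,v_4]

giving chain groups C_0 ≅ Z^5, C_1 ≅ Z^6.

∂_1: C_1 → C_0 sends each edge [p,q] (with p < q) to q − p. For instance
  ∂[v_0,v_1] = [v_1] − [v_0].
As a 5×6 matrix over Z this has rank 4, with invariant factors (1,1,1,1).

Computing H_k = (kernel of ∂_k) / (image of ∂_{k+1}):

  H_0: rank C_0 − rank ∂_1 = 5 − 4 = 1, and the invariant factors of ∂_1 are all 1, so H_0 = Z.
  H_1: rank ker ∂_1 − rank ∂_2 = (6 − 4) − 0 = 2, and there is no ∂_2, so H_1 = Z^2.

As a check, the Euler characteristic is 5 − 6 = -1, which agrees with 1 − 2 = -1.
(K is a triangulation of a wedge of 2 circles.)

Hence the Betti numbers are b_0 = 1, b_1 = 2.

b_0 = 1, b_1 = 2.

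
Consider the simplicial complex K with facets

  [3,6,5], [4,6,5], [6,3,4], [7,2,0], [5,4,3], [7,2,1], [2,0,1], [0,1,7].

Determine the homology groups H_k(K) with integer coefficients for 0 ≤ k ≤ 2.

H_0 = Z^2,  H_1 = 0,  H_2 = Z^2.

We work with the vertex ordering 0 < 1 < 2 < 3 < 4 < 5 < 6 < 7. The simplices of K, each written with vertices in increasing order, are:

  0-simplices (8): [0], [1], [2], [3], [4], [5], [6], [7]
  1-simplices (12): [0,1], [0,2], [0,7], [1,2], [1,7], [2,7], [3,4], [3,5], [3,6], [4,5], [4,6], [5,6]
  2-simplices (8): [0,1,2], [0,1,7], [0,2,7], [1,2,7], [3,4,5], [3,4,6], [3,5,6], [4,5,6]

Hence C_0 ≅ Z^8, C_1 ≅ Z^12, C_2 ≅ Z^8.

Boundary ∂_1: C_1 → C_0 is given by ∂[p,q] = [q] − [p]. For instance
  ∂[5,6] = [6] − [5].
As a 8×12 matrix over Z this has rank 6, with invariant factors (1,1,1,1,1,1).

Boundary ∂_2: C_2 → C_1 sends each 2-simplex [p,q,r] to [q,r] − [p,r] + [p,q]. For instance
  ∂[3,5,6] = [5,6] − [3,6] + [3,5],
  ∂[3,4,5] = [4,5] − [3,5] + [3,4].
As a 12×8 matrix over Z this has rank 6, with invariant factors (1,1,1,1,1,1).

From H_k ≅ ker(∂_k) / im(∂_{k+1}) we obtain:

  H_0: rank C_0 − rank ∂_1 = 8 − 6 = 2, and the invariant factors of ∂_1 are all 1, so H_0 = Z^2.
  H_1: rank ker ∂_1 − rank ∂_2 = (12 − 6) − 6 = 0, and the invariant factors of ∂_2 are all 1, so H_1 = 0.
  H_2: rank ker ∂_2 − rank ∂_3 = (8 − 6) − 0 = 2, and there is no ∂_3, so H_2 = Z^2.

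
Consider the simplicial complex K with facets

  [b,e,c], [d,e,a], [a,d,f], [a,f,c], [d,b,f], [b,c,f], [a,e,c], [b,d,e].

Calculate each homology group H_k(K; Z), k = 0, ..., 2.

Fix the vertex order a < b < c < d < e < f and write every simplex with vertices in increasing order. Then dim K = 2 and the simplices of K are:

  0-simplices (6): a, b, c, d, e, f
  1-simplices (12): ac, ad, ae, af, bc, bd, be, bf, ce, cf, de, df
  2-simplices (8): ace, acf, ade, adf, bce, bcf, bde, bdf

Hence C_0 ≅ Z^6, C_1 ≅ Z^12, C_2 ≅ Z^8.

∂_1: C_1 → C_0 is given by ∂[p,q] = [q] − [p].
The 6×12 boundary matrix has rank 5 and Smith normal form diag(1,1,1,1,1).

The boundary map ∂_2: C_2 → C_1 sends each 2-simplex [p,q,r] to [q,r] − [p,r] + [p,q]. For instance
  ∂ade = de − ae + ad,
  ∂adf = df − af + ad.
This gives a 12×8 integer matrix of rank 7; reducing to Smith normal form yields diagonal entries (1,1,1,1,1,1,1).

From H_k ≅ ker(∂_k) / im(∂_{k+1}) we obtain:

  H_0: rank C_0 − rank ∂_1 = 6 − 5 = 1, and the invariant factors of ∂_1 are all 1, so H_0 = Z.
  H_1: rank ker ∂_1 − rank ∂_2 = (12 − 5) − 7 = 0, and the invariant factors of ∂_2 are all 1, so H_1 = 0.
  H_2: rank ker ∂_2 − rank ∂_3 = (8 − 7) − 0 = 1, and there is no ∂_3, so H_2 = Z.

(K is a triangulation of the 2-sphere S^2.)

H_0 = Z,  H_1 = 0,  H_2 = Z.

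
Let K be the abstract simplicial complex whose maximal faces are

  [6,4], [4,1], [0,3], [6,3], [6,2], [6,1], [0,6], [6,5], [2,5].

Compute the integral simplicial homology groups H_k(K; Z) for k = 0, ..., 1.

H_0 = Z,  H_1 = Z^3.

Take the total order 0 < 1 < 2 < 3 < 4 < 5 < 6 on the vertex set. Then K (dimension 1) consists of the simplices:

  0-simplices (7): [0], [1], [2], [3], [4], [5], [6]
  1-simplices (9): [0,3], [0,6], [1,4], [1,6], [2,5], [2,6], [3,6], [4,6], [5,6]

Hence C_0 ≅ Z^7, C_1 ≅ Z^9.

∂_1: C_1 → C_0 sends each edge [p,q] (with p < q) to q − p. For instance
  ∂[2,5] = [5] − [2].
The resulting 7×9 matrix has rank 6, and its Smith normal form has invariant factors (1,1,1,1,1,1).

From H_k ≅ ker(∂_k) / im(∂_{k+1}) we obtain:

  H_0: rank C_0 − rank ∂_1 = 7 − 6 = 1, and the invariant factors of ∂_1 are all 1, so H_0 ≅ Z.
  H_1: rank ker ∂_1 − rank ∂_2 = (9 − 6) − 0 = 3, and there is no ∂_2, so H_1 ≅ Z^3.

As a check, the Euler characteristic is 7 − 9 = -2, which agrees with 1 − 3 = -2.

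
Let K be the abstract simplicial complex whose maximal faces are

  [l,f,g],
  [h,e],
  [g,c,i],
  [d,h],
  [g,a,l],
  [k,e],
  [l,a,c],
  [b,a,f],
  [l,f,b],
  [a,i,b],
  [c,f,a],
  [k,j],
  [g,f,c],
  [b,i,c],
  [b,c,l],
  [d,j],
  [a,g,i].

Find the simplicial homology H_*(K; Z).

Take the total order a < b < c < d < e < f < g < h < i < j < k < l on the vertex set. Then K (dimension 2) consists of the simplices:

  0-simplices (12): a, b, c, d, e, f, g, h, i, j, k, l
  1-simplices (23): ab, ac, af, ag, ai, al, bc, bf, bi, bl, cf, cg, ci, cl, dh, dj, eh, ek, fg, fl, gi, gl, jk
  2-simplices (12): abf, abi, acf, acl, agi, agl, bci, bcl, bfl, cfg, cgi, fgl

so the chain groups are C_0 ≅ Z^12, C_1 ≅ Z^23, C_2 ≅ Z^12.

∂_1: C_1 → C_0 is given by ∂[p,q] = [q] − [p]. For instance
  ∂cg = g − c.
The resulting 12×23 matrix has rank 10, and its Smith normal form has invariant factors (1,1,1,1,1,1,1,1,1,1).

∂_2: C_2 → C_1 maps a triangle to the signed sum of its edges. For instance
  ∂bcl = cl − bl + bc,
  ∂bci = ci − bi + bc.
The resulting 23×12 matrix has rank 12, and its Smith normal form has invariant factors (1,1,1,1,1,1,1,1,1,1,1,2).

Reading off H_k = ker ∂_k / im ∂_{k+1}:

  H_0: rank C_0 − rank ∂_1 = 12 − 10 = 2, and the invariant factors of ∂_1 are all 1, so H_0 = Z^2.
  H_1: rank ker ∂_1 − rank ∂_2 = (23 − 10) − 12 = 1, and ∂_2 has invariant factor 2 > 1, so H_1 = Z ⊕ Z/2Z.
  H_2: rank ker ∂_2 − rank ∂_3 = (12 − 12) − 0 = 0, and there is no ∂_3, so H_2 = 0.

As a check, the Euler characteristic is 12 − 23 + 12 = 1, which agrees with 2 − 1 + 0 = 1.
(K is a triangulation of the disjoint union of the circle S^1 and the real projective plane RP^2.)

H_0 ≅ Z^2,  H_1 ≅ Z ⊕ Z/2Z,  H_2 = 0.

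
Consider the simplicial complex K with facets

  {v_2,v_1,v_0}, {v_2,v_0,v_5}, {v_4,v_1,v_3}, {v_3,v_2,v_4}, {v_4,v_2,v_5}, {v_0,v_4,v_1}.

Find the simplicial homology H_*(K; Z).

H_0 ≅ Z,  H_1 ≅ Z,  H_2 = 0.

K has 6 vertices, 12 edges, 6 triangles.
rank ∂_0 = 0, rank ∂_1 = 5 ⇒ b_0 = 6 − 0 − 5 = 1; all invariant factors of ∂_1 are 1 so no torsion. So H_0 = Z.
rank ∂_1 = 5, rank ∂_2 = 6 ⇒ b_1 = 12 − 5 − 6 = 1; all invariant factors of ∂_2 are 1 so no torsion. So H_1 = Z.
rank ∂_2 = 6, rank ∂_3 = 0 ⇒ b_2 = 6 − 6 − 0 = 0. So H_2 = 0.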